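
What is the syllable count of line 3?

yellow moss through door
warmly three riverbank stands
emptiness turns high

5

Line 3: emptiness(3) + turns(1) + high(1) = 5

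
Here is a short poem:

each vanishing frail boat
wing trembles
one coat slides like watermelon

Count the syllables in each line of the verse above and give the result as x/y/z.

Line 1: each(1) + vanishing(3) + frail(1) + boat(1) = 6
Line 2: wing(1) + trembles(2) = 3
Line 3: one(1) + coat(1) + slides(1) + like(1) + watermelon(4) = 8

6/3/8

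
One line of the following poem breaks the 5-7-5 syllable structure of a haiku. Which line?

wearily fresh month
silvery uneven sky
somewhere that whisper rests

Line 1: wearily(3) + fresh(1) + month(1) = 5 ✓
Line 2: silvery(3) + uneven(3) + sky(1) = 7 ✓
Line 3: somewhere(2) + that(1) + whisper(2) + rests(1) = 6 (expected 5)

Line 3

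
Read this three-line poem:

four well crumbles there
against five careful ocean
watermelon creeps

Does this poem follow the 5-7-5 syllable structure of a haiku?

Line 1: four (1), well (1), crumbles (2), there (1) → 5 ✓
Line 2: against (2), five (1), careful (2), ocean (2) → 7 ✓
Line 3: watermelon (4), creeps (1) → 5 ✓

Yes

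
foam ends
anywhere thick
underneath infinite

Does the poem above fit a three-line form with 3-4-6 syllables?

No

Line 1: foam (1), ends (1) → 2 (expected 3)
Line 2: anywhere (3), thick (1) → 4 ✓
Line 3: underneath (3), infinite (3) → 6 ✓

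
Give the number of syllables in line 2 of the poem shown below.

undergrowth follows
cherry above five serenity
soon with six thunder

Line 2: cherry (2), above (2), five (1), serenity (4) → 9

9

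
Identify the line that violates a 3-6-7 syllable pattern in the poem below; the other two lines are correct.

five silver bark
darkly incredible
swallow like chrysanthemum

Line 1

Line 1: five (1), silver (2), bark (1) → 4 (expected 3)
Line 2: darkly (2), incredible (4) → 6 ✓
Line 3: swallow (2), like (1), chrysanthemum (4) → 7 ✓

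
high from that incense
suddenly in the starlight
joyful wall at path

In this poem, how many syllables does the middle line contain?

The middle line: suddenly (3), in (1), the (1), starlight (2) → 7

7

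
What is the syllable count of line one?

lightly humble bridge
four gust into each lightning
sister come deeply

5

Line one: "lightly humble bridge": 2+2+1 = 5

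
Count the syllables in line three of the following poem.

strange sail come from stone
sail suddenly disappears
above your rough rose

5

Line three: above (2), your (1), rough (1), rose (1) → 5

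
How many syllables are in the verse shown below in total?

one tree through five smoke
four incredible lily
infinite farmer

17

Line 1: one(1) + tree(1) + through(1) + five(1) + smoke(1) = 5
Line 2: four(1) + incredible(4) + lily(2) = 7
Line 3: infinite(3) + farmer(2) = 5
Total: 5 + 7 + 5 = 17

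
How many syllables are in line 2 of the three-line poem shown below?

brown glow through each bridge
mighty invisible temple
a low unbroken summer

Line 2: "mighty invisible temple": 2+4+2 = 8

8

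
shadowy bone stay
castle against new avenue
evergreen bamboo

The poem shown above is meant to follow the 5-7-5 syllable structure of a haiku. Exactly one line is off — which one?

The second line

Line 1: "shadowy bone stay": 3+1+1 = 5 ✓
Line 2: "castle against new avenue": 2+2+1+3 = 8 (expected 7)
Line 3: "evergreen bamboo": 3+2 = 5 ✓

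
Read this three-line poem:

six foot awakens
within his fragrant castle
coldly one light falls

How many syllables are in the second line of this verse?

The second line: within (2), his (1), fragrant (2), castle (2) → 7

7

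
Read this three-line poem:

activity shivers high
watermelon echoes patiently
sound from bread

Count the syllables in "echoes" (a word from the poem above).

2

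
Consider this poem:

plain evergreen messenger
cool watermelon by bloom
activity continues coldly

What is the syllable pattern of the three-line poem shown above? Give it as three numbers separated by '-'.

Line 1: plain (1), evergreen (3), messenger (3) → 7
Line 2: cool (1), watermelon (4), by (1), bloom (1) → 7
Line 3: activity (4), continues (3), coldly (2) → 9

7-7-9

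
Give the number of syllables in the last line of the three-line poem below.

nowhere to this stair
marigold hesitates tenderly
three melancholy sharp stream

The last line: three(1) + melancholy(4) + sharp(1) + stream(1) = 7

7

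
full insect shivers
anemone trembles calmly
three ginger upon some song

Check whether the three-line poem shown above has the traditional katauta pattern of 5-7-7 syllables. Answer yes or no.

No

Line 1: "full insect shivers": 1+2+2 = 5 ✓
Line 2: "anemone trembles calmly": 4+2+2 = 8 (expected 7)
Line 3: "three ginger upon some song": 1+2+2+1+1 = 7 ✓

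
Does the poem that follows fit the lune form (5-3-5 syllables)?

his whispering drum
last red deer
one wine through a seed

Yes

Line 1: "his whispering drum": 1+3+1 = 5 ✓
Line 2: "last red deer": 1+1+1 = 3 ✓
Line 3: "one wine through a seed": 1+1+1+1+1 = 5 ✓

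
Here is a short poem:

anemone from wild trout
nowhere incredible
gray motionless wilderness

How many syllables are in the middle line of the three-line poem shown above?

6

The middle line: "nowhere incredible": 2+4 = 6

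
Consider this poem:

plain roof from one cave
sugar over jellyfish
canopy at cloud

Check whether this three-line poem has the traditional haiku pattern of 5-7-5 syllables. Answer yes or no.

Line 1: "plain roof from one cave": 1+1+1+1+1 = 5 ✓
Line 2: "sugar over jellyfish": 2+2+3 = 7 ✓
Line 3: "canopy at cloud": 3+1+1 = 5 ✓

Yes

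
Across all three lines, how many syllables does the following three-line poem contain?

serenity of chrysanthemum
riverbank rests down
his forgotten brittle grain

Line 1: serenity(4) + of(1) + chrysanthemum(4) = 9
Line 2: riverbank(3) + rests(1) + down(1) = 5
Line 3: his(1) + forgotten(3) + brittle(2) + grain(1) = 7
Total: 9 + 5 + 7 = 21

21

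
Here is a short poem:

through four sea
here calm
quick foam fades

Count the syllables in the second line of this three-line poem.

The second line: here(1) + calm(1) = 2

2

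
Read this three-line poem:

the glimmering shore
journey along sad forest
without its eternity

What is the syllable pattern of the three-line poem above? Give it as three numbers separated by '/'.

5/7/7

Line 1: the (1), glimmering (3), shore (1) → 5
Line 2: journey (2), along (2), sad (1), forest (2) → 7
Line 3: without (2), its (1), eternity (4) → 7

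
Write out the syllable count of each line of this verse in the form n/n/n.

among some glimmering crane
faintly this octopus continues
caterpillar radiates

7/9/7

Line 1: "among some glimmering crane": 2+1+3+1 = 7
Line 2: "faintly this octopus continues": 2+1+3+3 = 9
Line 3: "caterpillar radiates": 4+3 = 7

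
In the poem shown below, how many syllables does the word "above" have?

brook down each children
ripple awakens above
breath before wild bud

2

"above" has 2 syllables.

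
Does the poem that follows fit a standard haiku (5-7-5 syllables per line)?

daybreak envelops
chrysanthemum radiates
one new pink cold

No

Line 1: daybreak(2) + envelops(3) = 5 ✓
Line 2: chrysanthemum(4) + radiates(3) = 7 ✓
Line 3: one(1) + new(1) + pink(1) + cold(1) = 4 (expected 5)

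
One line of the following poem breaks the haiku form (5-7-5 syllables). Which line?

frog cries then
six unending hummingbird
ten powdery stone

Line 1

Line 1: "frog cries then": 1+1+1 = 3 (expected 5)
Line 2: "six unending hummingbird": 1+3+3 = 7 ✓
Line 3: "ten powdery stone": 1+3+1 = 5 ✓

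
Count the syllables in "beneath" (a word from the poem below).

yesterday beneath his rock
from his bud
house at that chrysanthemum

2

"beneath" has 2 syllables.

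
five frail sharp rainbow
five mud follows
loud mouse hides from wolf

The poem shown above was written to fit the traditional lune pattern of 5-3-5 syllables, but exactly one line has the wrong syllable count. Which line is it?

Line 1: five (1), frail (1), sharp (1), rainbow (2) → 5 ✓
Line 2: five (1), mud (1), follows (2) → 4 (expected 3)
Line 3: loud (1), mouse (1), hides (1), from (1), wolf (1) → 5 ✓

Line 2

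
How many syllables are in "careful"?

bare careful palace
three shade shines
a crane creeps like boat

2

"careful" has 2 syllables.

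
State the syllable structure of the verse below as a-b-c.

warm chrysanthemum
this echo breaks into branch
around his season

5-7-5

Line 1: warm(1) + chrysanthemum(4) = 5
Line 2: this(1) + echo(2) + breaks(1) + into(2) + branch(1) = 7
Line 3: around(2) + his(1) + season(2) = 5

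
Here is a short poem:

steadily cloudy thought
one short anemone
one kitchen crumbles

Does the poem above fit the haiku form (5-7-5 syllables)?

Line 1: "steadily cloudy thought": 3+2+1 = 6 (expected 5)
Line 2: "one short anemone": 1+1+4 = 6 (expected 7)
Line 3: "one kitchen crumbles": 1+2+2 = 5 ✓

No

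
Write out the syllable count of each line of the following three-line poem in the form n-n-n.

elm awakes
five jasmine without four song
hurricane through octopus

3-7-7

Line 1: elm(1) + awakes(2) = 3
Line 2: five(1) + jasmine(2) + without(2) + four(1) + song(1) = 7
Line 3: hurricane(3) + through(1) + octopus(3) = 7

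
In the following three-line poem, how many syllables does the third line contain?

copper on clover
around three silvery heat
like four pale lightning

The third line: like(1) + four(1) + pale(1) + lightning(2) = 5

5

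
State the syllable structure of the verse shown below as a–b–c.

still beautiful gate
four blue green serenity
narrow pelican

Line 1: still(1) + beautiful(3) + gate(1) = 5
Line 2: four(1) + blue(1) + green(1) + serenity(4) = 7
Line 3: narrow(2) + pelican(3) = 5

5–7–5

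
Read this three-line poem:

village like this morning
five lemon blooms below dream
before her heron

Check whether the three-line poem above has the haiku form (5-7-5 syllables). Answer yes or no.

No

Line 1: "village like this morning": 2+1+1+2 = 6 (expected 5)
Line 2: "five lemon blooms below dream": 1+2+1+2+1 = 7 ✓
Line 3: "before her heron": 2+1+2 = 5 ✓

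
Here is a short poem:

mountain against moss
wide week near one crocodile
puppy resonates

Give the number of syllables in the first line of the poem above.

The first line: "mountain against moss": 2+2+1 = 5

5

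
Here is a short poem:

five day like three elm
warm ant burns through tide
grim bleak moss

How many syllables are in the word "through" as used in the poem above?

1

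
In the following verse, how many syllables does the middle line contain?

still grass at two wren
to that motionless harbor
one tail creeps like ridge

The middle line: to(1) + that(1) + motionless(3) + harbor(2) = 7

7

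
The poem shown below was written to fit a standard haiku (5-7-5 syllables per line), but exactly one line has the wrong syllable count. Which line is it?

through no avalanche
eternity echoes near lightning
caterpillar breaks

Line 1: "through no avalanche": 1+1+3 = 5 ✓
Line 2: "eternity echoes near lightning": 4+2+1+2 = 9 (expected 7)
Line 3: "caterpillar breaks": 4+1 = 5 ✓

The second line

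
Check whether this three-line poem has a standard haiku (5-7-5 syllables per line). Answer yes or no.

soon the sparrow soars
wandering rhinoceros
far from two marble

Line 1: "soon the sparrow soars": 1+1+2+1 = 5 ✓
Line 2: "wandering rhinoceros": 3+4 = 7 ✓
Line 3: "far from two marble": 1+1+1+2 = 5 ✓

Yes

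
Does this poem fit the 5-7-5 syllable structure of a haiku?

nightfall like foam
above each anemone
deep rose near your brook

No

Line 1: nightfall (2), like (1), foam (1) → 4 (expected 5)
Line 2: above (2), each (1), anemone (4) → 7 ✓
Line 3: deep (1), rose (1), near (1), your (1), brook (1) → 5 ✓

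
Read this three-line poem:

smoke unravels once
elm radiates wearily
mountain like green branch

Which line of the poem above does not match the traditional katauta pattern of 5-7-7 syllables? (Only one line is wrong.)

Line 3

Line 1: smoke(1) + unravels(3) + once(1) = 5 ✓
Line 2: elm(1) + radiates(3) + wearily(3) = 7 ✓
Line 3: mountain(2) + like(1) + green(1) + branch(1) = 5 (expected 7)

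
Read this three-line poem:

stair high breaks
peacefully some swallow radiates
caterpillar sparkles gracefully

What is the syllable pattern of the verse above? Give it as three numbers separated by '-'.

3-9-9

Line 1: stair(1) + high(1) + breaks(1) = 3
Line 2: peacefully(3) + some(1) + swallow(2) + radiates(3) = 9
Line 3: caterpillar(4) + sparkles(2) + gracefully(3) = 9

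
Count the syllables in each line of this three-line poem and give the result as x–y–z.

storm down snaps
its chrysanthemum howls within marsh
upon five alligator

3–9–7

Line 1: storm (1), down (1), snaps (1) → 3
Line 2: its (1), chrysanthemum (4), howls (1), within (2), marsh (1) → 9
Line 3: upon (2), five (1), alligator (4) → 7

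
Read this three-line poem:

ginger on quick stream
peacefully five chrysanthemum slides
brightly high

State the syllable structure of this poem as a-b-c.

5-9-3

Line 1: ginger (2), on (1), quick (1), stream (1) → 5
Line 2: peacefully (3), five (1), chrysanthemum (4), slides (1) → 9
Line 3: brightly (2), high (1) → 3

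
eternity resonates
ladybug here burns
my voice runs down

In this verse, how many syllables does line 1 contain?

7

Line 1: "eternity resonates": 4+3 = 7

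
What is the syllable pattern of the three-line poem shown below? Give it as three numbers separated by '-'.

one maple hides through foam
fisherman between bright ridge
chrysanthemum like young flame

6-7-7

Line 1: one(1) + maple(2) + hides(1) + through(1) + foam(1) = 6
Line 2: fisherman(3) + between(2) + bright(1) + ridge(1) = 7
Line 3: chrysanthemum(4) + like(1) + young(1) + flame(1) = 7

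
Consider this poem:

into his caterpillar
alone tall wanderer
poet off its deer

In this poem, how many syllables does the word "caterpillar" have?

4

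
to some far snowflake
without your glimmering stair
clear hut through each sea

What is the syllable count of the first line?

5

The first line: to(1) + some(1) + far(1) + snowflake(2) = 5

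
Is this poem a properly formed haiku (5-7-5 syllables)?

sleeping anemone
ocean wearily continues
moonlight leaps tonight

Line 1: sleeping(2) + anemone(4) = 6 (expected 5)
Line 2: ocean(2) + wearily(3) + continues(3) = 8 (expected 7)
Line 3: moonlight(2) + leaps(1) + tonight(2) = 5 ✓

No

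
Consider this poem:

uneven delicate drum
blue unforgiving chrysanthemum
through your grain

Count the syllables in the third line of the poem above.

The third line: through (1), your (1), grain (1) → 3

3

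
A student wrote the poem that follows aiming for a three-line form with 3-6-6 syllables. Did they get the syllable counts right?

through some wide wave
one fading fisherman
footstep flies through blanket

Line 1: through(1) + some(1) + wide(1) + wave(1) = 4 (expected 3)
Line 2: one(1) + fading(2) + fisherman(3) = 6 ✓
Line 3: footstep(2) + flies(1) + through(1) + blanket(2) = 6 ✓

No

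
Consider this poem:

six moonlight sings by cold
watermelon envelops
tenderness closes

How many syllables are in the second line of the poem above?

The second line: watermelon(4) + envelops(3) = 7

7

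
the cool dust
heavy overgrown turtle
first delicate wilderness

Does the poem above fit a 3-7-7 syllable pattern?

Yes

Line 1: "the cool dust": 1+1+1 = 3 ✓
Line 2: "heavy overgrown turtle": 2+3+2 = 7 ✓
Line 3: "first delicate wilderness": 1+3+3 = 7 ✓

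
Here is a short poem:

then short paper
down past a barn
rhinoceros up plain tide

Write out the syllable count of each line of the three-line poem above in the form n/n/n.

Line 1: "then short paper": 1+1+2 = 4
Line 2: "down past a barn": 1+1+1+1 = 4
Line 3: "rhinoceros up plain tide": 4+1+1+1 = 7

4/4/7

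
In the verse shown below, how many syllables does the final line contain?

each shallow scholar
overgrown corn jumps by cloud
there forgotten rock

The final line: "there forgotten rock": 1+3+1 = 5

5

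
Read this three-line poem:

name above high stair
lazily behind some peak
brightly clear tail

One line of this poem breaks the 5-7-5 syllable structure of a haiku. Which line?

Line 1: name(1) + above(2) + high(1) + stair(1) = 5 ✓
Line 2: lazily(3) + behind(2) + some(1) + peak(1) = 7 ✓
Line 3: brightly(2) + clear(1) + tail(1) = 4 (expected 5)

The third line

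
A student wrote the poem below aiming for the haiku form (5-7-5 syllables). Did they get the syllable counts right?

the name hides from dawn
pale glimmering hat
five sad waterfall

Line 1: "the name hides from dawn": 1+1+1+1+1 = 5 ✓
Line 2: "pale glimmering hat": 1+3+1 = 5 (expected 7)
Line 3: "five sad waterfall": 1+1+3 = 5 ✓

No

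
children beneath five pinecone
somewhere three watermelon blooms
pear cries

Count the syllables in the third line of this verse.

2

The third line: "pear cries": 1+1 = 2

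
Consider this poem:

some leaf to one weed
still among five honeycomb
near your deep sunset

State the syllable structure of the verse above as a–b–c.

5–7–5

Line 1: some(1) + leaf(1) + to(1) + one(1) + weed(1) = 5
Line 2: still(1) + among(2) + five(1) + honeycomb(3) = 7
Line 3: near(1) + your(1) + deep(1) + sunset(2) = 5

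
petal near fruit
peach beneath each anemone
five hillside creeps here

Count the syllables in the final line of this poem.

The final line: "five hillside creeps here": 1+2+1+1 = 5

5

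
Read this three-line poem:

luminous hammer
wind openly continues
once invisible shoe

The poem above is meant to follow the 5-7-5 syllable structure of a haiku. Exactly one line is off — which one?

The third line

Line 1: luminous(3) + hammer(2) = 5 ✓
Line 2: wind(1) + openly(3) + continues(3) = 7 ✓
Line 3: once(1) + invisible(4) + shoe(1) = 6 (expected 5)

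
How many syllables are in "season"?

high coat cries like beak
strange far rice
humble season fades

2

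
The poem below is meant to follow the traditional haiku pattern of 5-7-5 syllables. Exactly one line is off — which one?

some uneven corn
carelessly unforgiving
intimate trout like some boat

The third line

Line 1: some(1) + uneven(3) + corn(1) = 5 ✓
Line 2: carelessly(3) + unforgiving(4) = 7 ✓
Line 3: intimate(3) + trout(1) + like(1) + some(1) + boat(1) = 7 (expected 5)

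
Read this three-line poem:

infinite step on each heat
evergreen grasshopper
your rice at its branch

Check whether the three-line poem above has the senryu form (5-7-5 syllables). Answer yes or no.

Line 1: "infinite step on each heat": 3+1+1+1+1 = 7 (expected 5)
Line 2: "evergreen grasshopper": 3+3 = 6 (expected 7)
Line 3: "your rice at its branch": 1+1+1+1+1 = 5 ✓

No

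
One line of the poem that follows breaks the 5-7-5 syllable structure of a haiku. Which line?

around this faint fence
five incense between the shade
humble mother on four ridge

Line 1: around(2) + this(1) + faint(1) + fence(1) = 5 ✓
Line 2: five(1) + incense(2) + between(2) + the(1) + shade(1) = 7 ✓
Line 3: humble(2) + mother(2) + on(1) + four(1) + ridge(1) = 7 (expected 5)

The third line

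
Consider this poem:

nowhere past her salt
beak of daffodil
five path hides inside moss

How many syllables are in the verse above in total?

Line 1: nowhere (2), past (1), her (1), salt (1) → 5
Line 2: beak (1), of (1), daffodil (3) → 5
Line 3: five (1), path (1), hides (1), inside (2), moss (1) → 6
Total: 5 + 5 + 6 = 16

16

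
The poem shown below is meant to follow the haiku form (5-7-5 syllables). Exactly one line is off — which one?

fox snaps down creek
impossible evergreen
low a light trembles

Line 1: "fox snaps down creek": 1+1+1+1 = 4 (expected 5)
Line 2: "impossible evergreen": 4+3 = 7 ✓
Line 3: "low a light trembles": 1+1+1+2 = 5 ✓

The first line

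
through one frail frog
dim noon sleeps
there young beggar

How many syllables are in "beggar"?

2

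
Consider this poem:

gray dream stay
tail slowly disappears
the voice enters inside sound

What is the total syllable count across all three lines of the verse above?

Line 1: gray(1) + dream(1) + stay(1) = 3
Line 2: tail(1) + slowly(2) + disappears(3) = 6
Line 3: the(1) + voice(1) + enters(2) + inside(2) + sound(1) = 7
Total: 3 + 6 + 7 = 16

16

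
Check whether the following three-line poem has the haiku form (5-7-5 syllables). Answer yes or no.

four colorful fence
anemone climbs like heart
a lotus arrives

Yes

Line 1: four(1) + colorful(3) + fence(1) = 5 ✓
Line 2: anemone(4) + climbs(1) + like(1) + heart(1) = 7 ✓
Line 3: a(1) + lotus(2) + arrives(2) = 5 ✓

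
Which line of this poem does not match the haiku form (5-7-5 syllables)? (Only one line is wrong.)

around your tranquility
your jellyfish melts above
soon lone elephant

Line 1: around (2), your (1), tranquility (4) → 7 (expected 5)
Line 2: your (1), jellyfish (3), melts (1), above (2) → 7 ✓
Line 3: soon (1), lone (1), elephant (3) → 5 ✓

Line 1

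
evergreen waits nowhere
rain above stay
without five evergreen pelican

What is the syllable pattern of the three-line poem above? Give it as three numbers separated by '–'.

6–4–9

Line 1: "evergreen waits nowhere": 3+1+2 = 6
Line 2: "rain above stay": 1+2+1 = 4
Line 3: "without five evergreen pelican": 2+1+3+3 = 9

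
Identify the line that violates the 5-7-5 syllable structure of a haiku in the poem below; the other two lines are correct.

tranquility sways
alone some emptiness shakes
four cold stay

Line 3

Line 1: tranquility (4), sways (1) → 5 ✓
Line 2: alone (2), some (1), emptiness (3), shakes (1) → 7 ✓
Line 3: four (1), cold (1), stay (1) → 3 (expected 5)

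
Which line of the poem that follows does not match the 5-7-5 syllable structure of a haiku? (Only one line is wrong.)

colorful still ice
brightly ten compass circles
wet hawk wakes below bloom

Line 1: "colorful still ice": 3+1+1 = 5 ✓
Line 2: "brightly ten compass circles": 2+1+2+2 = 7 ✓
Line 3: "wet hawk wakes below bloom": 1+1+1+2+1 = 6 (expected 5)

The third line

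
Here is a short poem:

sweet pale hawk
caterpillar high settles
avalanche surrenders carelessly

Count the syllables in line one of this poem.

Line one: sweet(1) + pale(1) + hawk(1) = 3

3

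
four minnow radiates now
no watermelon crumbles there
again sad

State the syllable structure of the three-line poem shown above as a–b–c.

Line 1: "four minnow radiates now": 1+2+3+1 = 7
Line 2: "no watermelon crumbles there": 1+4+2+1 = 8
Line 3: "again sad": 2+1 = 3

7–8–3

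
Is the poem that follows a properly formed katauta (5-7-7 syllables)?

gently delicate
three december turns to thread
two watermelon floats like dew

Line 1: gently (2), delicate (3) → 5 ✓
Line 2: three (1), december (3), turns (1), to (1), thread (1) → 7 ✓
Line 3: two (1), watermelon (4), floats (1), like (1), dew (1) → 8 (expected 7)

No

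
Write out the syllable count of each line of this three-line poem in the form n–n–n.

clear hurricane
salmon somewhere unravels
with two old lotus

4–7–5

Line 1: clear(1) + hurricane(3) = 4
Line 2: salmon(2) + somewhere(2) + unravels(3) = 7
Line 3: with(1) + two(1) + old(1) + lotus(2) = 5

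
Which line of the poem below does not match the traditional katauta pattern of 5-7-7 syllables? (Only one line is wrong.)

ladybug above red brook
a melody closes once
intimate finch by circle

Line 1

Line 1: ladybug (3), above (2), red (1), brook (1) → 7 (expected 5)
Line 2: a (1), melody (3), closes (2), once (1) → 7 ✓
Line 3: intimate (3), finch (1), by (1), circle (2) → 7 ✓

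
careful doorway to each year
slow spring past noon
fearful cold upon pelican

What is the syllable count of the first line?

The first line: careful (2), doorway (2), to (1), each (1), year (1) → 7

7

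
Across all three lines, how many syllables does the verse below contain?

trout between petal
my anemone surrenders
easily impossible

Line 1: trout (1), between (2), petal (2) → 5
Line 2: my (1), anemone (4), surrenders (3) → 8
Line 3: easily (3), impossible (4) → 7
Total: 5 + 8 + 7 = 20

20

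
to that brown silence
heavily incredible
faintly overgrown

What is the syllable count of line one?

Line one: to (1), that (1), brown (1), silence (2) → 5

5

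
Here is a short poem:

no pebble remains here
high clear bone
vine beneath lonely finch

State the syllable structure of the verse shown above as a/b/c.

Line 1: "no pebble remains here": 1+2+2+1 = 6
Line 2: "high clear bone": 1+1+1 = 3
Line 3: "vine beneath lonely finch": 1+2+2+1 = 6

6/3/6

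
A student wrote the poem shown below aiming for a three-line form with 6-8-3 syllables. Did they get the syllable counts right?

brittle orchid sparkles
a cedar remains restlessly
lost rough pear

Yes

Line 1: brittle(2) + orchid(2) + sparkles(2) = 6 ✓
Line 2: a(1) + cedar(2) + remains(2) + restlessly(3) = 8 ✓
Line 3: lost(1) + rough(1) + pear(1) = 3 ✓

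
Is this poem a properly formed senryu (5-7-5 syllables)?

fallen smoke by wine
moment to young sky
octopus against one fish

Line 1: fallen (2), smoke (1), by (1), wine (1) → 5 ✓
Line 2: moment (2), to (1), young (1), sky (1) → 5 (expected 7)
Line 3: octopus (3), against (2), one (1), fish (1) → 7 (expected 5)

No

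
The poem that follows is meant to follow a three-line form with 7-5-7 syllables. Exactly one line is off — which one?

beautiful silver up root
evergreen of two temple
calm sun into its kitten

Line 2

Line 1: beautiful(3) + silver(2) + up(1) + root(1) = 7 ✓
Line 2: evergreen(3) + of(1) + two(1) + temple(2) = 7 (expected 5)
Line 3: calm(1) + sun(1) + into(2) + its(1) + kitten(2) = 7 ✓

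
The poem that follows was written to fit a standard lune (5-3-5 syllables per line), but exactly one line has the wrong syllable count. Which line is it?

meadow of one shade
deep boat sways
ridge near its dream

Line 1: meadow (2), of (1), one (1), shade (1) → 5 ✓
Line 2: deep (1), boat (1), sways (1) → 3 ✓
Line 3: ridge (1), near (1), its (1), dream (1) → 4 (expected 5)

Line 3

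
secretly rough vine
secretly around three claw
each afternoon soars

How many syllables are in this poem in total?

17

Line 1: secretly(3) + rough(1) + vine(1) = 5
Line 2: secretly(3) + around(2) + three(1) + claw(1) = 7
Line 3: each(1) + afternoon(3) + soars(1) = 5
Total: 5 + 7 + 5 = 17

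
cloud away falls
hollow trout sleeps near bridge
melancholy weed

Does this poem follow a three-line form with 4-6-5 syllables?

Yes

Line 1: cloud (1), away (2), falls (1) → 4 ✓
Line 2: hollow (2), trout (1), sleeps (1), near (1), bridge (1) → 6 ✓
Line 3: melancholy (4), weed (1) → 5 ✓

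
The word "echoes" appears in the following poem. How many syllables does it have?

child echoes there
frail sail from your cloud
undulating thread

"echoes" has 2 syllables.

2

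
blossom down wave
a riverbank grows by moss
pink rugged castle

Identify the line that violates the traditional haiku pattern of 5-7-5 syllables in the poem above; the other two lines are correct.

The first line

Line 1: blossom (2), down (1), wave (1) → 4 (expected 5)
Line 2: a (1), riverbank (3), grows (1), by (1), moss (1) → 7 ✓
Line 3: pink (1), rugged (2), castle (2) → 5 ✓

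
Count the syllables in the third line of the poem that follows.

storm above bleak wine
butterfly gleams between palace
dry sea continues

5

The third line: dry (1), sea (1), continues (3) → 5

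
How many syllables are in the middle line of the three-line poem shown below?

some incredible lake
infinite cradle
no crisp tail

5

The middle line: "infinite cradle": 3+2 = 5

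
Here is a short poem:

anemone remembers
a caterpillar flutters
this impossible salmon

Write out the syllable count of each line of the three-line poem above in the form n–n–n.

Line 1: anemone(4) + remembers(3) = 7
Line 2: a(1) + caterpillar(4) + flutters(2) = 7
Line 3: this(1) + impossible(4) + salmon(2) = 7

7–7–7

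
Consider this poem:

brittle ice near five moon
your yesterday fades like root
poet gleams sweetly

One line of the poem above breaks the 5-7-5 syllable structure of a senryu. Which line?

The first line

Line 1: "brittle ice near five moon": 2+1+1+1+1 = 6 (expected 5)
Line 2: "your yesterday fades like root": 1+3+1+1+1 = 7 ✓
Line 3: "poet gleams sweetly": 2+1+2 = 5 ✓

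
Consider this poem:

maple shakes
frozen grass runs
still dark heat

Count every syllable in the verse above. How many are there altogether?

10

Line 1: maple(2) + shakes(1) = 3
Line 2: frozen(2) + grass(1) + runs(1) = 4
Line 3: still(1) + dark(1) + heat(1) = 3
Total: 3 + 4 + 3 = 10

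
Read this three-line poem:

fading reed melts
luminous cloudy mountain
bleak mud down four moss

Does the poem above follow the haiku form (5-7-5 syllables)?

Line 1: "fading reed melts": 2+1+1 = 4 (expected 5)
Line 2: "luminous cloudy mountain": 3+2+2 = 7 ✓
Line 3: "bleak mud down four moss": 1+1+1+1+1 = 5 ✓

No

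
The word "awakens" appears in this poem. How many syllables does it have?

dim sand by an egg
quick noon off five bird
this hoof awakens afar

3

"awakens" has 3 syllables.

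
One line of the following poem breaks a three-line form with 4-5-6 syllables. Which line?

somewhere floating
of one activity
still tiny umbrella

Line 1: "somewhere floating": 2+2 = 4 ✓
Line 2: "of one activity": 1+1+4 = 6 (expected 5)
Line 3: "still tiny umbrella": 1+2+3 = 6 ✓

The second line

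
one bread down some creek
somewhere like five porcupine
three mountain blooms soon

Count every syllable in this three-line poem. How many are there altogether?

17

Line 1: "one bread down some creek": 1+1+1+1+1 = 5
Line 2: "somewhere like five porcupine": 2+1+1+3 = 7
Line 3: "three mountain blooms soon": 1+2+1+1 = 5
Total: 5 + 7 + 5 = 17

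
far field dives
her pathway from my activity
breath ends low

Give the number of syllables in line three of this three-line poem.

Line three: "breath ends low": 1+1+1 = 3

3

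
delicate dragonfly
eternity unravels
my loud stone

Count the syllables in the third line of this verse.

3

The third line: my (1), loud (1), stone (1) → 3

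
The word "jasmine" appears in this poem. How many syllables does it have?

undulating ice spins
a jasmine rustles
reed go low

2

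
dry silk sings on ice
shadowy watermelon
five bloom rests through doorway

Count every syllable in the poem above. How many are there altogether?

Line 1: "dry silk sings on ice": 1+1+1+1+1 = 5
Line 2: "shadowy watermelon": 3+4 = 7
Line 3: "five bloom rests through doorway": 1+1+1+1+2 = 6
Total: 5 + 7 + 6 = 18

18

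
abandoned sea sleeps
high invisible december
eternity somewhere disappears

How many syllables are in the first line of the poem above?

The first line: abandoned (3), sea (1), sleeps (1) → 5

5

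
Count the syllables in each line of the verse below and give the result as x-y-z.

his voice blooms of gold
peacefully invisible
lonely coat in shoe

Line 1: his(1) + voice(1) + blooms(1) + of(1) + gold(1) = 5
Line 2: peacefully(3) + invisible(4) = 7
Line 3: lonely(2) + coat(1) + in(1) + shoe(1) = 5

5-7-5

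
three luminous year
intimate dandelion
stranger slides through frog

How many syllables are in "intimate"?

3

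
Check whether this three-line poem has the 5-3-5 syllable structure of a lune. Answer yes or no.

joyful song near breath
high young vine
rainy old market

Line 1: joyful(2) + song(1) + near(1) + breath(1) = 5 ✓
Line 2: high(1) + young(1) + vine(1) = 3 ✓
Line 3: rainy(2) + old(1) + market(2) = 5 ✓

Yes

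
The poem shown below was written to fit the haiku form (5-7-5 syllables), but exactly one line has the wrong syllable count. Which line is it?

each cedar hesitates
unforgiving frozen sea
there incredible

The first line

Line 1: each(1) + cedar(2) + hesitates(3) = 6 (expected 5)
Line 2: unforgiving(4) + frozen(2) + sea(1) = 7 ✓
Line 3: there(1) + incredible(4) = 5 ✓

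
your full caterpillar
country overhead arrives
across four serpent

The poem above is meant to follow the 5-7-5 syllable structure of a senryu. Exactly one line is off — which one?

Line 1: "your full caterpillar": 1+1+4 = 6 (expected 5)
Line 2: "country overhead arrives": 2+3+2 = 7 ✓
Line 3: "across four serpent": 2+1+2 = 5 ✓

Line 1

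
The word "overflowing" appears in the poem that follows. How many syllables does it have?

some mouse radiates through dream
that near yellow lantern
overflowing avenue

4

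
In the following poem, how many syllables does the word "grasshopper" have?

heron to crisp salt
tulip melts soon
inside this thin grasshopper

3

"grasshopper" has 3 syllables.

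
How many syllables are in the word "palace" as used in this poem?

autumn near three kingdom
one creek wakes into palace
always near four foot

2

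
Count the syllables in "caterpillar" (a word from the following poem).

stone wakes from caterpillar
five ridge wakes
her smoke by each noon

4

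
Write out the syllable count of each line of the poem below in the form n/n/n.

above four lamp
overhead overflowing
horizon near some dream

Line 1: above (2), four (1), lamp (1) → 4
Line 2: overhead (3), overflowing (4) → 7
Line 3: horizon (3), near (1), some (1), dream (1) → 6

4/7/6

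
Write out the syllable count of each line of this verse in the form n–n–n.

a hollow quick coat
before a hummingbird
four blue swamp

Line 1: a (1), hollow (2), quick (1), coat (1) → 5
Line 2: before (2), a (1), hummingbird (3) → 6
Line 3: four (1), blue (1), swamp (1) → 3

5–6–3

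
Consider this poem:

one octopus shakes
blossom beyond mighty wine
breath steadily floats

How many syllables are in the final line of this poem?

The final line: "breath steadily floats": 1+3+1 = 5

5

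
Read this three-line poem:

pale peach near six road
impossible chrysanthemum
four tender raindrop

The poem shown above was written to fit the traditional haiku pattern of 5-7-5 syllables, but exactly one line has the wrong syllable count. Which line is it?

Line 2

Line 1: pale (1), peach (1), near (1), six (1), road (1) → 5 ✓
Line 2: impossible (4), chrysanthemum (4) → 8 (expected 7)
Line 3: four (1), tender (2), raindrop (2) → 5 ✓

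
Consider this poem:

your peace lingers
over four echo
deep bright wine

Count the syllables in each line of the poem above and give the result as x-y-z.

Line 1: your(1) + peace(1) + lingers(2) = 4
Line 2: over(2) + four(1) + echo(2) = 5
Line 3: deep(1) + bright(1) + wine(1) = 3

4-5-3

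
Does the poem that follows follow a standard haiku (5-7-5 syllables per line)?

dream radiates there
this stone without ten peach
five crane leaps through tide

Line 1: dream (1), radiates (3), there (1) → 5 ✓
Line 2: this (1), stone (1), without (2), ten (1), peach (1) → 6 (expected 7)
Line 3: five (1), crane (1), leaps (1), through (1), tide (1) → 5 ✓

No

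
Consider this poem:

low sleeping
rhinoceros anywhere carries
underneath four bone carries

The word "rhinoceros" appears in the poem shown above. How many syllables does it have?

"rhinoceros" has 4 syllables.

4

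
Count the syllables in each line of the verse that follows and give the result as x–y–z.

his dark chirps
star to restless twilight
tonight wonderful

Line 1: his(1) + dark(1) + chirps(1) = 3
Line 2: star(1) + to(1) + restless(2) + twilight(2) = 6
Line 3: tonight(2) + wonderful(3) = 5

3–6–5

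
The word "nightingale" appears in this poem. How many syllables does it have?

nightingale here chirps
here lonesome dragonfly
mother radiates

3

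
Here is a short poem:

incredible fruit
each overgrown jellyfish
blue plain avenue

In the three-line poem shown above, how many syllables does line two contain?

7

Line two: each (1), overgrown (3), jellyfish (3) → 7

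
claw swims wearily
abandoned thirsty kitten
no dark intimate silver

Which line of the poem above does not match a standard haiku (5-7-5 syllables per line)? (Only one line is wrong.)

Line 1: claw(1) + swims(1) + wearily(3) = 5 ✓
Line 2: abandoned(3) + thirsty(2) + kitten(2) = 7 ✓
Line 3: no(1) + dark(1) + intimate(3) + silver(2) = 7 (expected 5)

Line 3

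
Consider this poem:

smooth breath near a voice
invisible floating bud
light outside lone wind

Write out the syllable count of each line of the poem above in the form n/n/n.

Line 1: "smooth breath near a voice": 1+1+1+1+1 = 5
Line 2: "invisible floating bud": 4+2+1 = 7
Line 3: "light outside lone wind": 1+2+1+1 = 5

5/7/5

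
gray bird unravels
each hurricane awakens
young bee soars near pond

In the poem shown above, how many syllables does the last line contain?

The last line: "young bee soars near pond": 1+1+1+1+1 = 5

5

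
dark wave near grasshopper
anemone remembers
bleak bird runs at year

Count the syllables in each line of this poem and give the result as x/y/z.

6/7/5

Line 1: "dark wave near grasshopper": 1+1+1+3 = 6
Line 2: "anemone remembers": 4+3 = 7
Line 3: "bleak bird runs at year": 1+1+1+1+1 = 5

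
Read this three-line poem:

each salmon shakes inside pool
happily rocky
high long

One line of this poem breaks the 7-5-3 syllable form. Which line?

The third line

Line 1: each (1), salmon (2), shakes (1), inside (2), pool (1) → 7 ✓
Line 2: happily (3), rocky (2) → 5 ✓
Line 3: high (1), long (1) → 2 (expected 3)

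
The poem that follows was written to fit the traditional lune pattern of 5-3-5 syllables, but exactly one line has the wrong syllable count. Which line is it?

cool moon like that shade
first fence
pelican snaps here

Line 2

Line 1: cool(1) + moon(1) + like(1) + that(1) + shade(1) = 5 ✓
Line 2: first(1) + fence(1) = 2 (expected 3)
Line 3: pelican(3) + snaps(1) + here(1) = 5 ✓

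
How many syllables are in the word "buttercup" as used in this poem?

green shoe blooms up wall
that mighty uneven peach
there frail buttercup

3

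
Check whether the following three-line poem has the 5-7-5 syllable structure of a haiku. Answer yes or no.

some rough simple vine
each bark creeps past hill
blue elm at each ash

Line 1: some(1) + rough(1) + simple(2) + vine(1) = 5 ✓
Line 2: each(1) + bark(1) + creeps(1) + past(1) + hill(1) = 5 (expected 7)
Line 3: blue(1) + elm(1) + at(1) + each(1) + ash(1) = 5 ✓

No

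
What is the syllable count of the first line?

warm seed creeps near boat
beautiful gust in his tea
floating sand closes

5

The first line: warm (1), seed (1), creeps (1), near (1), boat (1) → 5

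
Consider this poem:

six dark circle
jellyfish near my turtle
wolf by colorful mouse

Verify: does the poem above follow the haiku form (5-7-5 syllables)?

Line 1: six(1) + dark(1) + circle(2) = 4 (expected 5)
Line 2: jellyfish(3) + near(1) + my(1) + turtle(2) = 7 ✓
Line 3: wolf(1) + by(1) + colorful(3) + mouse(1) = 6 (expected 5)

No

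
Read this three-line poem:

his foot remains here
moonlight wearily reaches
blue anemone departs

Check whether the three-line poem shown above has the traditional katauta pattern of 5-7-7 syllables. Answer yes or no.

Line 1: his(1) + foot(1) + remains(2) + here(1) = 5 ✓
Line 2: moonlight(2) + wearily(3) + reaches(2) = 7 ✓
Line 3: blue(1) + anemone(4) + departs(2) = 7 ✓

Yes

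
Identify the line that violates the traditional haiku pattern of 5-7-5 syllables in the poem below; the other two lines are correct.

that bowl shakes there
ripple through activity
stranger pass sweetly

Line 1: that(1) + bowl(1) + shakes(1) + there(1) = 4 (expected 5)
Line 2: ripple(2) + through(1) + activity(4) = 7 ✓
Line 3: stranger(2) + pass(1) + sweetly(2) = 5 ✓

Line 1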